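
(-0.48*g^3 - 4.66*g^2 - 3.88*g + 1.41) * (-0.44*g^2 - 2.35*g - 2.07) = 0.2112*g^5 + 3.1784*g^4 + 13.6518*g^3 + 18.1438*g^2 + 4.7181*g - 2.9187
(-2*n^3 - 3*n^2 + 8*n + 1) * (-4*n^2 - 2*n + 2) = 8*n^5 + 16*n^4 - 30*n^3 - 26*n^2 + 14*n + 2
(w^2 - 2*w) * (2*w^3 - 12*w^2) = 2*w^5 - 16*w^4 + 24*w^3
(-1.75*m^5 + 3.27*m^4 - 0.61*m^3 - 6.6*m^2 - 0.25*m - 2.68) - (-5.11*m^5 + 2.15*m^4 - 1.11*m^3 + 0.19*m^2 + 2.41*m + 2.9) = 3.36*m^5 + 1.12*m^4 + 0.5*m^3 - 6.79*m^2 - 2.66*m - 5.58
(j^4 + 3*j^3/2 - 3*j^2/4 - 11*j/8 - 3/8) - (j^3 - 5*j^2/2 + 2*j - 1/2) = j^4 + j^3/2 + 7*j^2/4 - 27*j/8 + 1/8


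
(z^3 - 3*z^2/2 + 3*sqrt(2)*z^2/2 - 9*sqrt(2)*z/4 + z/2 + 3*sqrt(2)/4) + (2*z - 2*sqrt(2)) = z^3 - 3*z^2/2 + 3*sqrt(2)*z^2/2 - 9*sqrt(2)*z/4 + 5*z/2 - 5*sqrt(2)/4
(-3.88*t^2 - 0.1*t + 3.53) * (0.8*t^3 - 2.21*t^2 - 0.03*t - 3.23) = -3.104*t^5 + 8.4948*t^4 + 3.1614*t^3 + 4.7341*t^2 + 0.2171*t - 11.4019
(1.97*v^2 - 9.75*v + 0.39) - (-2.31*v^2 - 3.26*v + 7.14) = 4.28*v^2 - 6.49*v - 6.75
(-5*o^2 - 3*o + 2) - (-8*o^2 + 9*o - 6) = 3*o^2 - 12*o + 8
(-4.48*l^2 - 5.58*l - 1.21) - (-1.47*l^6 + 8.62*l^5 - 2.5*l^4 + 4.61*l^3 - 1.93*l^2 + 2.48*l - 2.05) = 1.47*l^6 - 8.62*l^5 + 2.5*l^4 - 4.61*l^3 - 2.55*l^2 - 8.06*l + 0.84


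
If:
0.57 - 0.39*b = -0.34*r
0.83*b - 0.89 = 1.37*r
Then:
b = 1.90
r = 0.50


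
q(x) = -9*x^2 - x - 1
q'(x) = -18*x - 1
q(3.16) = -94.03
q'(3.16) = -57.88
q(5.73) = -302.23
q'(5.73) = -104.14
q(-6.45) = -368.97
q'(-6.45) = 115.10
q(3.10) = -90.59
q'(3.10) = -56.80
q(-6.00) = -319.00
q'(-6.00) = 107.00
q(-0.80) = -5.96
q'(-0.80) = 13.40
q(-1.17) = -12.15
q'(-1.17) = 20.06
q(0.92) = -9.54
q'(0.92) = -17.56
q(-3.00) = -79.00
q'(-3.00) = 53.00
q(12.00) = -1309.00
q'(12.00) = -217.00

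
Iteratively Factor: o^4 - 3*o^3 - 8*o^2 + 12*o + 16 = (o - 4)*(o^3 + o^2 - 4*o - 4) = (o - 4)*(o + 1)*(o^2 - 4) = (o - 4)*(o - 2)*(o + 1)*(o + 2)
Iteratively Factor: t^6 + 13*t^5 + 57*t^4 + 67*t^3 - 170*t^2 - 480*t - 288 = (t - 2)*(t^5 + 15*t^4 + 87*t^3 + 241*t^2 + 312*t + 144) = (t - 2)*(t + 4)*(t^4 + 11*t^3 + 43*t^2 + 69*t + 36) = (t - 2)*(t + 4)^2*(t^3 + 7*t^2 + 15*t + 9) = (t - 2)*(t + 1)*(t + 4)^2*(t^2 + 6*t + 9) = (t - 2)*(t + 1)*(t + 3)*(t + 4)^2*(t + 3)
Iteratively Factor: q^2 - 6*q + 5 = (q - 1)*(q - 5)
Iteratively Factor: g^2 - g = (g - 1)*(g)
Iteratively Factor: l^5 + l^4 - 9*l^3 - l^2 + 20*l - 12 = (l + 2)*(l^4 - l^3 - 7*l^2 + 13*l - 6) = (l + 2)*(l + 3)*(l^3 - 4*l^2 + 5*l - 2) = (l - 2)*(l + 2)*(l + 3)*(l^2 - 2*l + 1) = (l - 2)*(l - 1)*(l + 2)*(l + 3)*(l - 1)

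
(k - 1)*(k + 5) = k^2 + 4*k - 5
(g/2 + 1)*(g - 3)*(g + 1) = g^3/2 - 7*g/2 - 3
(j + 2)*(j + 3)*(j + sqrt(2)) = j^3 + sqrt(2)*j^2 + 5*j^2 + 6*j + 5*sqrt(2)*j + 6*sqrt(2)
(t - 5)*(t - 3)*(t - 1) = t^3 - 9*t^2 + 23*t - 15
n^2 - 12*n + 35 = (n - 7)*(n - 5)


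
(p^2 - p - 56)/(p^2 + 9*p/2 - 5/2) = 2*(p^2 - p - 56)/(2*p^2 + 9*p - 5)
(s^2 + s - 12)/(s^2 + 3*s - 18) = (s + 4)/(s + 6)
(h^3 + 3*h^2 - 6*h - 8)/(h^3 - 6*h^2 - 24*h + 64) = (h + 1)/(h - 8)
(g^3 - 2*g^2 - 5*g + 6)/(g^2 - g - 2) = (-g^3 + 2*g^2 + 5*g - 6)/(-g^2 + g + 2)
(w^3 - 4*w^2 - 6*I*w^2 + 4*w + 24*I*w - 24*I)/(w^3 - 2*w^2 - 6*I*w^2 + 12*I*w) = (w - 2)/w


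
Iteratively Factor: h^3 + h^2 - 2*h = (h - 1)*(h^2 + 2*h) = h*(h - 1)*(h + 2)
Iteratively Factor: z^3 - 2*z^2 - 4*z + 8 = (z + 2)*(z^2 - 4*z + 4) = (z - 2)*(z + 2)*(z - 2)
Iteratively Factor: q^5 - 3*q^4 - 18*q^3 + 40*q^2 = (q - 2)*(q^4 - q^3 - 20*q^2) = q*(q - 2)*(q^3 - q^2 - 20*q) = q^2*(q - 2)*(q^2 - q - 20) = q^2*(q - 2)*(q + 4)*(q - 5)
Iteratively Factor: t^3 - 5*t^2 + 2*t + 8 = (t - 4)*(t^2 - t - 2) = (t - 4)*(t + 1)*(t - 2)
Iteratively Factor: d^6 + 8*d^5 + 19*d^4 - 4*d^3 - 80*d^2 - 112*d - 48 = (d + 2)*(d^5 + 6*d^4 + 7*d^3 - 18*d^2 - 44*d - 24) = (d + 2)^2*(d^4 + 4*d^3 - d^2 - 16*d - 12) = (d + 1)*(d + 2)^2*(d^3 + 3*d^2 - 4*d - 12) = (d + 1)*(d + 2)^2*(d + 3)*(d^2 - 4) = (d - 2)*(d + 1)*(d + 2)^2*(d + 3)*(d + 2)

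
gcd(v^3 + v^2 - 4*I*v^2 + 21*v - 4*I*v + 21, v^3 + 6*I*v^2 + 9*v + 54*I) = v + 3*I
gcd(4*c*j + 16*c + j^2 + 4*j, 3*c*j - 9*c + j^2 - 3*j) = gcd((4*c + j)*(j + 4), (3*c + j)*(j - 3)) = 1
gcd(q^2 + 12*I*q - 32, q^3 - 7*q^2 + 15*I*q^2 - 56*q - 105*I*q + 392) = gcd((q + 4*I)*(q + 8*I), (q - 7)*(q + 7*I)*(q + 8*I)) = q + 8*I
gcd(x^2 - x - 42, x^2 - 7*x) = x - 7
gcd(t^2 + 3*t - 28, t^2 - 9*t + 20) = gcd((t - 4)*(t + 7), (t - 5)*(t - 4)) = t - 4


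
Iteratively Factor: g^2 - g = (g - 1)*(g)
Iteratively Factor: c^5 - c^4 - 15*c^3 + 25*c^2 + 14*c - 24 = (c - 1)*(c^4 - 15*c^2 + 10*c + 24) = (c - 3)*(c - 1)*(c^3 + 3*c^2 - 6*c - 8) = (c - 3)*(c - 1)*(c + 4)*(c^2 - c - 2) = (c - 3)*(c - 1)*(c + 1)*(c + 4)*(c - 2)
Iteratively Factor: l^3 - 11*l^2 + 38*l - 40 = (l - 2)*(l^2 - 9*l + 20) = (l - 5)*(l - 2)*(l - 4)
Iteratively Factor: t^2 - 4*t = (t - 4)*(t)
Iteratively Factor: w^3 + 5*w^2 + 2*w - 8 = (w - 1)*(w^2 + 6*w + 8) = (w - 1)*(w + 4)*(w + 2)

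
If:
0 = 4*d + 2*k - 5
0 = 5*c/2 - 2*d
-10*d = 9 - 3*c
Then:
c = -18/19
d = -45/38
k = 185/38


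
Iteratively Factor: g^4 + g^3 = (g + 1)*(g^3) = g*(g + 1)*(g^2) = g^2*(g + 1)*(g)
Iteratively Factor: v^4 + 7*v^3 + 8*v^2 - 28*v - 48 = (v - 2)*(v^3 + 9*v^2 + 26*v + 24) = (v - 2)*(v + 4)*(v^2 + 5*v + 6) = (v - 2)*(v + 3)*(v + 4)*(v + 2)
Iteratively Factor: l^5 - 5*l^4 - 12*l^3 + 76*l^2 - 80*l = (l + 4)*(l^4 - 9*l^3 + 24*l^2 - 20*l) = (l - 2)*(l + 4)*(l^3 - 7*l^2 + 10*l) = l*(l - 2)*(l + 4)*(l^2 - 7*l + 10) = l*(l - 5)*(l - 2)*(l + 4)*(l - 2)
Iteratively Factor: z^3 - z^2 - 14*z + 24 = (z - 3)*(z^2 + 2*z - 8) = (z - 3)*(z - 2)*(z + 4)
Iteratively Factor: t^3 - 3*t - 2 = (t + 1)*(t^2 - t - 2) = (t + 1)^2*(t - 2)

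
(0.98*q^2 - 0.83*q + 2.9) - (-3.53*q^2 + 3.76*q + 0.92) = 4.51*q^2 - 4.59*q + 1.98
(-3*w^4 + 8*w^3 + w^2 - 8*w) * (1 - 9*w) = 27*w^5 - 75*w^4 - w^3 + 73*w^2 - 8*w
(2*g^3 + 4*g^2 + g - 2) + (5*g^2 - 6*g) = 2*g^3 + 9*g^2 - 5*g - 2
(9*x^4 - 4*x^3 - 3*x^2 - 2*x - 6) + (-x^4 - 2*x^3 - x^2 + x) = 8*x^4 - 6*x^3 - 4*x^2 - x - 6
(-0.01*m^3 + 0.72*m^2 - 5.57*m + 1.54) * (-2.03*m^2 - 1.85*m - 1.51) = 0.0203*m^5 - 1.4431*m^4 + 9.9902*m^3 + 6.0911*m^2 + 5.5617*m - 2.3254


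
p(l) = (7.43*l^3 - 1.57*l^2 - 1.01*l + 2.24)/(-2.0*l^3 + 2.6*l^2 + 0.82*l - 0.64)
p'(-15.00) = 0.01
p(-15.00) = -3.47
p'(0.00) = -2.91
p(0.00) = -3.50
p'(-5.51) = 0.08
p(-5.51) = -3.14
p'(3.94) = 0.69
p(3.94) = -5.40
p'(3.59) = 0.94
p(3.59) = -5.68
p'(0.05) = -4.75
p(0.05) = -3.69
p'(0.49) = -171.55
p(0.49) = 14.87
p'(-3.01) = 0.20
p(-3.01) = -2.82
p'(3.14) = 1.52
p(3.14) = -6.22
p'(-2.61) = 0.25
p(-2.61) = -2.73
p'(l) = (6.0*l^2 - 5.2*l - 0.82)*(7.43*l^3 - 1.57*l^2 - 1.01*l + 2.24)/(-2.0*l^3 + 2.6*l^2 + 0.82*l - 0.64)^2 + (22.29*l^2 - 3.14*l - 1.01)/(-2.0*l^3 + 2.6*l^2 + 0.82*l - 0.64)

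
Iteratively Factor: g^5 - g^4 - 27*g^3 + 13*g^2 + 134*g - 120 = (g - 5)*(g^4 + 4*g^3 - 7*g^2 - 22*g + 24) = (g - 5)*(g + 3)*(g^3 + g^2 - 10*g + 8) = (g - 5)*(g - 1)*(g + 3)*(g^2 + 2*g - 8) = (g - 5)*(g - 1)*(g + 3)*(g + 4)*(g - 2)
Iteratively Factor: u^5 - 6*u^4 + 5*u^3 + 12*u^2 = (u)*(u^4 - 6*u^3 + 5*u^2 + 12*u) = u*(u + 1)*(u^3 - 7*u^2 + 12*u) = u*(u - 4)*(u + 1)*(u^2 - 3*u) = u*(u - 4)*(u - 3)*(u + 1)*(u)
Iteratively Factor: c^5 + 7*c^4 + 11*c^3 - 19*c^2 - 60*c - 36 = (c + 3)*(c^4 + 4*c^3 - c^2 - 16*c - 12) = (c + 3)^2*(c^3 + c^2 - 4*c - 4) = (c + 1)*(c + 3)^2*(c^2 - 4) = (c + 1)*(c + 2)*(c + 3)^2*(c - 2)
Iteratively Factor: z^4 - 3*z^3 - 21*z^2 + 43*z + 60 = (z + 1)*(z^3 - 4*z^2 - 17*z + 60) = (z - 3)*(z + 1)*(z^2 - z - 20) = (z - 3)*(z + 1)*(z + 4)*(z - 5)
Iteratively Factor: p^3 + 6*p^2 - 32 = (p - 2)*(p^2 + 8*p + 16) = (p - 2)*(p + 4)*(p + 4)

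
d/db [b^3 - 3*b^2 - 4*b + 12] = 3*b^2 - 6*b - 4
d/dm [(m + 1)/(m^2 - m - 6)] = (m^2 - m - (m + 1)*(2*m - 1) - 6)/(-m^2 + m + 6)^2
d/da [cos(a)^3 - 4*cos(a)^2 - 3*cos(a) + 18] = 3*sin(a)^3 + 8*sin(a)*cos(a)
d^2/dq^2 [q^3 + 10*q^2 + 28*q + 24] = 6*q + 20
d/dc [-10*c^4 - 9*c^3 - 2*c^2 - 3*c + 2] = -40*c^3 - 27*c^2 - 4*c - 3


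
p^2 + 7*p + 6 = (p + 1)*(p + 6)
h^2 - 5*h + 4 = (h - 4)*(h - 1)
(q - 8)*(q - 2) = q^2 - 10*q + 16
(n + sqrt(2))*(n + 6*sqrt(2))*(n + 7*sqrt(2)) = n^3 + 14*sqrt(2)*n^2 + 110*n + 84*sqrt(2)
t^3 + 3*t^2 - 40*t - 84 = (t - 6)*(t + 2)*(t + 7)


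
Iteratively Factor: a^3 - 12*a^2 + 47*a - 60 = (a - 4)*(a^2 - 8*a + 15) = (a - 4)*(a - 3)*(a - 5)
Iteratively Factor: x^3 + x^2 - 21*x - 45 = (x - 5)*(x^2 + 6*x + 9) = (x - 5)*(x + 3)*(x + 3)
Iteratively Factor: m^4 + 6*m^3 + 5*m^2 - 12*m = (m - 1)*(m^3 + 7*m^2 + 12*m) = (m - 1)*(m + 3)*(m^2 + 4*m) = m*(m - 1)*(m + 3)*(m + 4)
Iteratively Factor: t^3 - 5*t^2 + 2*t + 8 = (t - 2)*(t^2 - 3*t - 4) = (t - 4)*(t - 2)*(t + 1)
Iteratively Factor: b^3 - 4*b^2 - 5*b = (b - 5)*(b^2 + b) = b*(b - 5)*(b + 1)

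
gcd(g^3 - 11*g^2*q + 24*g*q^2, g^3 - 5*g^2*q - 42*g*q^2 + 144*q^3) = g^2 - 11*g*q + 24*q^2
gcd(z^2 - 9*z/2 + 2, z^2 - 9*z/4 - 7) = z - 4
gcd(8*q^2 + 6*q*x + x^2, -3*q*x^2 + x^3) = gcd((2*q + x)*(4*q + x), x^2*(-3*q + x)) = 1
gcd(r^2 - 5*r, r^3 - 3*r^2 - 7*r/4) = r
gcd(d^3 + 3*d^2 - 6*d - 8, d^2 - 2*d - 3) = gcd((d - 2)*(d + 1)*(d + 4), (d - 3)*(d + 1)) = d + 1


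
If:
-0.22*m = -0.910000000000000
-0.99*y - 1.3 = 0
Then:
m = 4.14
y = -1.31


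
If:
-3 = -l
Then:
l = 3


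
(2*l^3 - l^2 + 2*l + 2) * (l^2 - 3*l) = 2*l^5 - 7*l^4 + 5*l^3 - 4*l^2 - 6*l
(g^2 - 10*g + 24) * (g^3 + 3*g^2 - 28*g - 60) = g^5 - 7*g^4 - 34*g^3 + 292*g^2 - 72*g - 1440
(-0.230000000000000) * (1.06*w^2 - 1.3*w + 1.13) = -0.2438*w^2 + 0.299*w - 0.2599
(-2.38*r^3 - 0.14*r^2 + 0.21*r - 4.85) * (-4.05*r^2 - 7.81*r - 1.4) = 9.639*r^5 + 19.1548*r^4 + 3.5749*r^3 + 18.1984*r^2 + 37.5845*r + 6.79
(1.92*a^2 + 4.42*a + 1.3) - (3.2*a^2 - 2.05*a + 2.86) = -1.28*a^2 + 6.47*a - 1.56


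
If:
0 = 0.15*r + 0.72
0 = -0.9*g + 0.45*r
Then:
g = -2.40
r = -4.80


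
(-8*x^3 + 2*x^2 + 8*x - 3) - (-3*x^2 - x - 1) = -8*x^3 + 5*x^2 + 9*x - 2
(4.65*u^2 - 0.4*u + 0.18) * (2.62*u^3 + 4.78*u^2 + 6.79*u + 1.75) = 12.183*u^5 + 21.179*u^4 + 30.1331*u^3 + 6.2819*u^2 + 0.5222*u + 0.315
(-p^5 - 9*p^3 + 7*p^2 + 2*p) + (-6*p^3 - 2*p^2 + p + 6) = -p^5 - 15*p^3 + 5*p^2 + 3*p + 6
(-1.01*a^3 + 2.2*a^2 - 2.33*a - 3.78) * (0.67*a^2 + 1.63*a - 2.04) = -0.6767*a^5 - 0.1723*a^4 + 4.0853*a^3 - 10.8185*a^2 - 1.4082*a + 7.7112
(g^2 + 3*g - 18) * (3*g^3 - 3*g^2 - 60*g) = 3*g^5 + 6*g^4 - 123*g^3 - 126*g^2 + 1080*g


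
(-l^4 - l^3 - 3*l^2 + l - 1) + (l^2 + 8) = -l^4 - l^3 - 2*l^2 + l + 7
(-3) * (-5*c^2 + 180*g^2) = 15*c^2 - 540*g^2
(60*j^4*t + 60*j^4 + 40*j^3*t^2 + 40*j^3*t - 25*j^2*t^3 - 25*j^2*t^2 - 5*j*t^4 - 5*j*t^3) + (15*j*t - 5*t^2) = 60*j^4*t + 60*j^4 + 40*j^3*t^2 + 40*j^3*t - 25*j^2*t^3 - 25*j^2*t^2 - 5*j*t^4 - 5*j*t^3 + 15*j*t - 5*t^2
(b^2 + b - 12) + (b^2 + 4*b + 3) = 2*b^2 + 5*b - 9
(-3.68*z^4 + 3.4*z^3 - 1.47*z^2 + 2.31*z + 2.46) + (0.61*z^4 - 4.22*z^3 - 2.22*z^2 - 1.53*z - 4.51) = -3.07*z^4 - 0.82*z^3 - 3.69*z^2 + 0.78*z - 2.05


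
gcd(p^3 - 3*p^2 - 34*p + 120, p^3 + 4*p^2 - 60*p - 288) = p + 6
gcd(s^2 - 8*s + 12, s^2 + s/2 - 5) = s - 2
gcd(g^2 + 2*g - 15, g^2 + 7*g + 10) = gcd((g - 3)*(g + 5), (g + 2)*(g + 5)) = g + 5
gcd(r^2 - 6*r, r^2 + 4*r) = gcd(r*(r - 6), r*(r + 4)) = r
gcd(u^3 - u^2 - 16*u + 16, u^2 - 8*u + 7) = u - 1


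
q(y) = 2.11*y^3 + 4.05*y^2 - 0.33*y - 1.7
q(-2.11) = -2.79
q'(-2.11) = 10.76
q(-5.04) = -167.29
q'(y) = 6.33*y^2 + 8.1*y - 0.33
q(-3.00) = -21.23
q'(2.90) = 76.40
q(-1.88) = -0.79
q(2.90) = 82.86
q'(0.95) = 13.08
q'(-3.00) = 32.34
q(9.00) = 1861.57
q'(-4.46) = 89.46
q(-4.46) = -106.86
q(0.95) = 3.45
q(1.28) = 8.94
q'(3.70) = 116.30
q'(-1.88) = 6.81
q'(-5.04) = 119.64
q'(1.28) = 20.41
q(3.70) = 159.40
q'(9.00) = 585.30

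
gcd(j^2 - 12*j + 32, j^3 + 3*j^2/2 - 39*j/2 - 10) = j - 4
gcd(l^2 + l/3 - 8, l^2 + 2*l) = 1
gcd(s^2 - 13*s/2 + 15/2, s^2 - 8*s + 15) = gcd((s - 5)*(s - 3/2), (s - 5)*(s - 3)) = s - 5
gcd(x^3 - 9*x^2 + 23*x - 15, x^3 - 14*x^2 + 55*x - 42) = x - 1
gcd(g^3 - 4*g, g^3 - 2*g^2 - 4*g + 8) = g^2 - 4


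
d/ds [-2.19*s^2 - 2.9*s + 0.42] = -4.38*s - 2.9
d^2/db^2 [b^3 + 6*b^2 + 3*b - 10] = 6*b + 12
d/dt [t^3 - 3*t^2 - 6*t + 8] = 3*t^2 - 6*t - 6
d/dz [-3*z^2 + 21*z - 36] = 21 - 6*z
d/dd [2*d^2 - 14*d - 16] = 4*d - 14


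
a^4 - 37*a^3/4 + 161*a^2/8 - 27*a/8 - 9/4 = (a - 6)*(a - 3)*(a - 1/2)*(a + 1/4)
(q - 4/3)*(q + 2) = q^2 + 2*q/3 - 8/3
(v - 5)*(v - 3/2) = v^2 - 13*v/2 + 15/2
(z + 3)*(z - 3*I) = z^2 + 3*z - 3*I*z - 9*I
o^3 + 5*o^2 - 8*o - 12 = (o - 2)*(o + 1)*(o + 6)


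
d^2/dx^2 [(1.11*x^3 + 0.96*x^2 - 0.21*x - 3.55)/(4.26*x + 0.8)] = (40.287672*x^3 + 22.69728*x^2 + 4.2624*x - 126.1878)/(77.308776*x^3 + 43.55424*x^2 + 8.1792*x + 0.512)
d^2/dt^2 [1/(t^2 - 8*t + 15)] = 2*(-t^2 + 8*t + 4*(t - 4)^2 - 15)/(t^2 - 8*t + 15)^3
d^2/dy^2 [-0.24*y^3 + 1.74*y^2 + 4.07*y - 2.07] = 3.48 - 1.44*y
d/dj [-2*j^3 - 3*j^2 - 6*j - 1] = -6*j^2 - 6*j - 6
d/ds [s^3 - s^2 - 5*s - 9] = 3*s^2 - 2*s - 5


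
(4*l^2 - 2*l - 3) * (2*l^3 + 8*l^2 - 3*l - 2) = 8*l^5 + 28*l^4 - 34*l^3 - 26*l^2 + 13*l + 6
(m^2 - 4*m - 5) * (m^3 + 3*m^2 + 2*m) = m^5 - m^4 - 15*m^3 - 23*m^2 - 10*m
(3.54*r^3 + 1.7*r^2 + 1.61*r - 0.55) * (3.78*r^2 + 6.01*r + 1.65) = 13.3812*r^5 + 27.7014*r^4 + 22.1438*r^3 + 10.4021*r^2 - 0.649*r - 0.9075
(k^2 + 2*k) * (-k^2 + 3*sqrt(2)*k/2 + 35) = -k^4 - 2*k^3 + 3*sqrt(2)*k^3/2 + 3*sqrt(2)*k^2 + 35*k^2 + 70*k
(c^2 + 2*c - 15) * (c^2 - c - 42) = c^4 + c^3 - 59*c^2 - 69*c + 630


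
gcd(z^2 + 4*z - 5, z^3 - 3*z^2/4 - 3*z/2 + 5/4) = z - 1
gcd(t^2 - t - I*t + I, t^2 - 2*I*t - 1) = t - I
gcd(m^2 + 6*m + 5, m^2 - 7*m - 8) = m + 1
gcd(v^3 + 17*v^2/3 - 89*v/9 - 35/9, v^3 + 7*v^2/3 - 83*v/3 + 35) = v^2 + 16*v/3 - 35/3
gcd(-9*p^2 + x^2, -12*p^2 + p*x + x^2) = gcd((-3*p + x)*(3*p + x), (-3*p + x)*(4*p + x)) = -3*p + x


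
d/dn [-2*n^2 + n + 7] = 1 - 4*n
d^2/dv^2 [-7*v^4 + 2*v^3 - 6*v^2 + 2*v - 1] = -84*v^2 + 12*v - 12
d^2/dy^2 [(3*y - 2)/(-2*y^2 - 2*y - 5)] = 4*(-2*(2*y + 1)^2*(3*y - 2) + (9*y + 1)*(2*y^2 + 2*y + 5))/(2*y^2 + 2*y + 5)^3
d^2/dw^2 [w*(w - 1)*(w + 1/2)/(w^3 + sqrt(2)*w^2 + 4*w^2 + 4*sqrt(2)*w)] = (-9*w^3 - 2*sqrt(2)*w^3 - 24*sqrt(2)*w^2 - 3*w^2 - 12*w + 9*sqrt(2)*w + 12*sqrt(2) + 54)/(w^6 + 3*sqrt(2)*w^5 + 12*w^5 + 36*sqrt(2)*w^4 + 54*w^4 + 136*w^3 + 146*sqrt(2)*w^3 + 288*w^2 + 216*sqrt(2)*w^2 + 96*sqrt(2)*w + 384*w + 128*sqrt(2))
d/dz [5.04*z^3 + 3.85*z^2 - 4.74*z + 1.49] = 15.12*z^2 + 7.7*z - 4.74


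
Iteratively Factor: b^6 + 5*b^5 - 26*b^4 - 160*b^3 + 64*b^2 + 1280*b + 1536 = (b + 4)*(b^5 + b^4 - 30*b^3 - 40*b^2 + 224*b + 384) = (b - 4)*(b + 4)*(b^4 + 5*b^3 - 10*b^2 - 80*b - 96) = (b - 4)*(b + 3)*(b + 4)*(b^3 + 2*b^2 - 16*b - 32) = (b - 4)^2*(b + 3)*(b + 4)*(b^2 + 6*b + 8) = (b - 4)^2*(b + 2)*(b + 3)*(b + 4)*(b + 4)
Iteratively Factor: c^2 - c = (c - 1)*(c)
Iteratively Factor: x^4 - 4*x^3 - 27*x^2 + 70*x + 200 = (x - 5)*(x^3 + x^2 - 22*x - 40) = (x - 5)^2*(x^2 + 6*x + 8) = (x - 5)^2*(x + 4)*(x + 2)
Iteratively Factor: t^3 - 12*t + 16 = (t - 2)*(t^2 + 2*t - 8) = (t - 2)*(t + 4)*(t - 2)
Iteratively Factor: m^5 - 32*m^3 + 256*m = (m + 4)*(m^4 - 4*m^3 - 16*m^2 + 64*m) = (m - 4)*(m + 4)*(m^3 - 16*m) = m*(m - 4)*(m + 4)*(m^2 - 16) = m*(m - 4)*(m + 4)^2*(m - 4)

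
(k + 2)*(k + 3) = k^2 + 5*k + 6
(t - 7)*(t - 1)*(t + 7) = t^3 - t^2 - 49*t + 49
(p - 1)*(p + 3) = p^2 + 2*p - 3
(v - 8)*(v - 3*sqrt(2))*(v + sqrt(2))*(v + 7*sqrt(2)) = v^4 - 8*v^3 + 5*sqrt(2)*v^3 - 40*sqrt(2)*v^2 - 34*v^2 - 42*sqrt(2)*v + 272*v + 336*sqrt(2)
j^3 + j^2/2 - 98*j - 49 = (j + 1/2)*(j - 7*sqrt(2))*(j + 7*sqrt(2))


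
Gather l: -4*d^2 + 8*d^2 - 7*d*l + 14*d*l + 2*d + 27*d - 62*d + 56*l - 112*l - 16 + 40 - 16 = 4*d^2 - 33*d + l*(7*d - 56) + 8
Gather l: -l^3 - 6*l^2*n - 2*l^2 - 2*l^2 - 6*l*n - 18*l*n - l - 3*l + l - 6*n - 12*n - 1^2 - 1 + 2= -l^3 + l^2*(-6*n - 4) + l*(-24*n - 3) - 18*n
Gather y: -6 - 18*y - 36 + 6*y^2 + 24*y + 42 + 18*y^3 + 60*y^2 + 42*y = 18*y^3 + 66*y^2 + 48*y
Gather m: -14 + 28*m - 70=28*m - 84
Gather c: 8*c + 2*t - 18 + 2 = 8*c + 2*t - 16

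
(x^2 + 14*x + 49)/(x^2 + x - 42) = (x + 7)/(x - 6)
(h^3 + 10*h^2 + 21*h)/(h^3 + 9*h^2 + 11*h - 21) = h/(h - 1)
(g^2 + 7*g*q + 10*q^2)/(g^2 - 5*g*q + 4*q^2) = (g^2 + 7*g*q + 10*q^2)/(g^2 - 5*g*q + 4*q^2)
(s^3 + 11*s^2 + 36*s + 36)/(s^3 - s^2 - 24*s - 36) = (s + 6)/(s - 6)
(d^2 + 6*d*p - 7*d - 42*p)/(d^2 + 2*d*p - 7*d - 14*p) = (d + 6*p)/(d + 2*p)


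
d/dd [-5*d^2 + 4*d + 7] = 4 - 10*d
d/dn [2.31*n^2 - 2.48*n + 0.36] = 4.62*n - 2.48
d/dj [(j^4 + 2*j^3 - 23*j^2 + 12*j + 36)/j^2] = 2*j + 2 - 12/j^2 - 72/j^3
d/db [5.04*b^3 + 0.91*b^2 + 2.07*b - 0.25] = 15.12*b^2 + 1.82*b + 2.07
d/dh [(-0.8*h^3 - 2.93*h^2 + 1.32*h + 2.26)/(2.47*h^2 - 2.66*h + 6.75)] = (-1.976*h^4 + 4.256*h^3 - 11.6666*h^2 - 50.7194*h + 14.9216)/(6.1009*h^4 - 13.1404*h^3 + 40.4206*h^2 - 35.91*h + 45.5625)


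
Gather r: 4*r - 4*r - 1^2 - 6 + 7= 0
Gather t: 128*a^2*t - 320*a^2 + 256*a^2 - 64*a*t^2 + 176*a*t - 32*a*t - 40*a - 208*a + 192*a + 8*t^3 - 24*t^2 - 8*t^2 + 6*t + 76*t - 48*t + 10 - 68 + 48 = -64*a^2 - 56*a + 8*t^3 + t^2*(-64*a - 32) + t*(128*a^2 + 144*a + 34) - 10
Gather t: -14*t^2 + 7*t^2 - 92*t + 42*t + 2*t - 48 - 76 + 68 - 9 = -7*t^2 - 48*t - 65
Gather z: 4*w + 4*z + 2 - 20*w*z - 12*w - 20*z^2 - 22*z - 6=-8*w - 20*z^2 + z*(-20*w - 18) - 4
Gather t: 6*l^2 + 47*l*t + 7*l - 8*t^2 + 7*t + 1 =6*l^2 + 7*l - 8*t^2 + t*(47*l + 7) + 1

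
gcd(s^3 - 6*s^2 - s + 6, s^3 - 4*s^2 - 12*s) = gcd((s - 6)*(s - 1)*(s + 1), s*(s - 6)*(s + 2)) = s - 6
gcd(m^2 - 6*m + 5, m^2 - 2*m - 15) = m - 5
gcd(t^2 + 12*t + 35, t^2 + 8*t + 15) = t + 5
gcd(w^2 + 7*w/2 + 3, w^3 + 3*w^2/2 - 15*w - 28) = w + 2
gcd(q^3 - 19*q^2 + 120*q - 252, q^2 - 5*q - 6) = q - 6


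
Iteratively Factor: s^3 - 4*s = (s + 2)*(s^2 - 2*s) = (s - 2)*(s + 2)*(s)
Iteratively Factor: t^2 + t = (t + 1)*(t)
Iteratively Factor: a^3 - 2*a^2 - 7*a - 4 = (a + 1)*(a^2 - 3*a - 4) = (a - 4)*(a + 1)*(a + 1)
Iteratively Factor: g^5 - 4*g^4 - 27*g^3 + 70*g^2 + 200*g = (g + 2)*(g^4 - 6*g^3 - 15*g^2 + 100*g) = (g - 5)*(g + 2)*(g^3 - g^2 - 20*g) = g*(g - 5)*(g + 2)*(g^2 - g - 20) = g*(g - 5)^2*(g + 2)*(g + 4)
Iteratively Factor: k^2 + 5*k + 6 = (k + 3)*(k + 2)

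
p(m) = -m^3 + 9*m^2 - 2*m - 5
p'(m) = -3*m^2 + 18*m - 2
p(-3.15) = 121.86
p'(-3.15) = -88.47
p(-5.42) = 429.45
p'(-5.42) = -187.69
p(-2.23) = 55.31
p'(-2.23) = -57.06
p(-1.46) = 20.22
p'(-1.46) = -34.67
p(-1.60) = 25.34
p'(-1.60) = -38.48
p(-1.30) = 15.01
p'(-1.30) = -30.47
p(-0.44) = -2.29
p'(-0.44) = -10.50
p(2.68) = 35.03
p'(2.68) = 24.69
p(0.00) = -5.00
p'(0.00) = -2.00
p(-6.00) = 547.00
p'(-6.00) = -218.00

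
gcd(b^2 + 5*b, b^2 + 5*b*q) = b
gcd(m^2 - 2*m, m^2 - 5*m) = m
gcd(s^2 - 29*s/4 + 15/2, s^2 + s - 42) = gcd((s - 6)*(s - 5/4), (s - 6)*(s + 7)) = s - 6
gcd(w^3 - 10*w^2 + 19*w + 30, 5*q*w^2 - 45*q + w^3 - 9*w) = 1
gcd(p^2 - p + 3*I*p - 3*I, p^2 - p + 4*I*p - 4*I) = p - 1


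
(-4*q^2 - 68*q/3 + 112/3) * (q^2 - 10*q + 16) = -4*q^4 + 52*q^3/3 + 200*q^2 - 736*q + 1792/3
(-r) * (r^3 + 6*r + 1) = -r^4 - 6*r^2 - r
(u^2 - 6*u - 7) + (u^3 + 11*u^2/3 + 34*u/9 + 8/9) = u^3 + 14*u^2/3 - 20*u/9 - 55/9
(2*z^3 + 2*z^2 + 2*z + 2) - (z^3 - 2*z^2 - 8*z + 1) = z^3 + 4*z^2 + 10*z + 1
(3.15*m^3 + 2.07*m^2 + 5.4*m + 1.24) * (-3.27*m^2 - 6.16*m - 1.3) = -10.3005*m^5 - 26.1729*m^4 - 34.5042*m^3 - 40.0098*m^2 - 14.6584*m - 1.612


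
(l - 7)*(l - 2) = l^2 - 9*l + 14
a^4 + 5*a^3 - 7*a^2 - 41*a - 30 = (a - 3)*(a + 1)*(a + 2)*(a + 5)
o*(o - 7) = o^2 - 7*o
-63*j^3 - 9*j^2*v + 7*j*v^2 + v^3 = (-3*j + v)*(3*j + v)*(7*j + v)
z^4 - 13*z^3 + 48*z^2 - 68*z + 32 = (z - 8)*(z - 2)^2*(z - 1)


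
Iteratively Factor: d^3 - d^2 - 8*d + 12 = (d - 2)*(d^2 + d - 6) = (d - 2)*(d + 3)*(d - 2)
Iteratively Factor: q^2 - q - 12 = (q + 3)*(q - 4)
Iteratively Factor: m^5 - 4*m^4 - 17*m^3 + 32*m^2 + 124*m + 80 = (m + 2)*(m^4 - 6*m^3 - 5*m^2 + 42*m + 40) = (m - 5)*(m + 2)*(m^3 - m^2 - 10*m - 8) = (m - 5)*(m - 4)*(m + 2)*(m^2 + 3*m + 2) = (m - 5)*(m - 4)*(m + 1)*(m + 2)*(m + 2)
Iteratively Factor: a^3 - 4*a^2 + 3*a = (a - 3)*(a^2 - a) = a*(a - 3)*(a - 1)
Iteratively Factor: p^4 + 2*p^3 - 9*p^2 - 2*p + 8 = (p - 2)*(p^3 + 4*p^2 - p - 4) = (p - 2)*(p + 4)*(p^2 - 1) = (p - 2)*(p + 1)*(p + 4)*(p - 1)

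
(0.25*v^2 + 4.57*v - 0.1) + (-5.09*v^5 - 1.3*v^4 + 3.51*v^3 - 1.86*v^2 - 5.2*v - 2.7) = -5.09*v^5 - 1.3*v^4 + 3.51*v^3 - 1.61*v^2 - 0.63*v - 2.8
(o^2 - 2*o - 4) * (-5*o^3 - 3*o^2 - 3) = -5*o^5 + 7*o^4 + 26*o^3 + 9*o^2 + 6*o + 12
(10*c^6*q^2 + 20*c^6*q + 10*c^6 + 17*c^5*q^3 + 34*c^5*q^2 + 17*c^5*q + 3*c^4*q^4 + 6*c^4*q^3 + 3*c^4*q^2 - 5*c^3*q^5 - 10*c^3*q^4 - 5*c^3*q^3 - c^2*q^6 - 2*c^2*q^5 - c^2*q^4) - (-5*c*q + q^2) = 10*c^6*q^2 + 20*c^6*q + 10*c^6 + 17*c^5*q^3 + 34*c^5*q^2 + 17*c^5*q + 3*c^4*q^4 + 6*c^4*q^3 + 3*c^4*q^2 - 5*c^3*q^5 - 10*c^3*q^4 - 5*c^3*q^3 - c^2*q^6 - 2*c^2*q^5 - c^2*q^4 + 5*c*q - q^2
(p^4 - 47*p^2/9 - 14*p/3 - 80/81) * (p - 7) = p^5 - 7*p^4 - 47*p^3/9 + 287*p^2/9 + 2566*p/81 + 560/81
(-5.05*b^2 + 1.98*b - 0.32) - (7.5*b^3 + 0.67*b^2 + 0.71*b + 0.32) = -7.5*b^3 - 5.72*b^2 + 1.27*b - 0.64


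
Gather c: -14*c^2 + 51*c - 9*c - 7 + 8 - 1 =-14*c^2 + 42*c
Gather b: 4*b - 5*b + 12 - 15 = -b - 3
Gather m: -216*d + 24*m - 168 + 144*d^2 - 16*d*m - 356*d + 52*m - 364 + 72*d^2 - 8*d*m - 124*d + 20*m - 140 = 216*d^2 - 696*d + m*(96 - 24*d) - 672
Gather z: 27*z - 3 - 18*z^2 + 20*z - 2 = -18*z^2 + 47*z - 5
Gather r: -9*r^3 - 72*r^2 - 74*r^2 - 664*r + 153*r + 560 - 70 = -9*r^3 - 146*r^2 - 511*r + 490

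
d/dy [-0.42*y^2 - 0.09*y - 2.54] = -0.84*y - 0.09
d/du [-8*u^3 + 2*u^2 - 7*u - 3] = -24*u^2 + 4*u - 7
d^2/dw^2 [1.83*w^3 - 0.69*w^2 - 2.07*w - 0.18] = 10.98*w - 1.38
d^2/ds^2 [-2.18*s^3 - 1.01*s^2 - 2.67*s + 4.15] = -13.08*s - 2.02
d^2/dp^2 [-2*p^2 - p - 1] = -4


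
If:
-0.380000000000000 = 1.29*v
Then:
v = -0.29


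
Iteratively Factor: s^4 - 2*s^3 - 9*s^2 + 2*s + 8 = (s + 1)*(s^3 - 3*s^2 - 6*s + 8) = (s + 1)*(s + 2)*(s^2 - 5*s + 4) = (s - 4)*(s + 1)*(s + 2)*(s - 1)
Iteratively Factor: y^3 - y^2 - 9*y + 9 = (y - 3)*(y^2 + 2*y - 3) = (y - 3)*(y - 1)*(y + 3)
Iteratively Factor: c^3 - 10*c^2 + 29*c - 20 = (c - 1)*(c^2 - 9*c + 20) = (c - 4)*(c - 1)*(c - 5)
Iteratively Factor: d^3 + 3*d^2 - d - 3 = (d + 3)*(d^2 - 1) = (d - 1)*(d + 3)*(d + 1)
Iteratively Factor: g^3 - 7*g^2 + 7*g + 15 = (g - 3)*(g^2 - 4*g - 5) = (g - 5)*(g - 3)*(g + 1)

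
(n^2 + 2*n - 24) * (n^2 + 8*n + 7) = n^4 + 10*n^3 - n^2 - 178*n - 168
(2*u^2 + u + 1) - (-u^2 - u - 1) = 3*u^2 + 2*u + 2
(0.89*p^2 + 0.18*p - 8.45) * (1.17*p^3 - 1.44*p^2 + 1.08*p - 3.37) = 1.0413*p^5 - 1.071*p^4 - 9.1845*p^3 + 9.3631*p^2 - 9.7326*p + 28.4765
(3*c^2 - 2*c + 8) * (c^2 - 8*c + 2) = 3*c^4 - 26*c^3 + 30*c^2 - 68*c + 16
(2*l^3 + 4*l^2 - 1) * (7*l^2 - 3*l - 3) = 14*l^5 + 22*l^4 - 18*l^3 - 19*l^2 + 3*l + 3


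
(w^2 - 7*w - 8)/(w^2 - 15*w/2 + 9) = 2*(w^2 - 7*w - 8)/(2*w^2 - 15*w + 18)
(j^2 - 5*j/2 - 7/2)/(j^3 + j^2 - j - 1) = (j - 7/2)/(j^2 - 1)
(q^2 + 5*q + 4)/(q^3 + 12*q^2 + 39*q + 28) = 1/(q + 7)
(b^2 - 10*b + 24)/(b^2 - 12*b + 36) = (b - 4)/(b - 6)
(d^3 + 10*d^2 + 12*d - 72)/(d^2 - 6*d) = (d^3 + 10*d^2 + 12*d - 72)/(d*(d - 6))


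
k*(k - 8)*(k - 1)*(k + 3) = k^4 - 6*k^3 - 19*k^2 + 24*k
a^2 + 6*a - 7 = (a - 1)*(a + 7)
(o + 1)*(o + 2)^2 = o^3 + 5*o^2 + 8*o + 4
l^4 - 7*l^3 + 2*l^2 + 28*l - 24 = (l - 6)*(l - 2)*(l - 1)*(l + 2)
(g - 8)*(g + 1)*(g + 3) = g^3 - 4*g^2 - 29*g - 24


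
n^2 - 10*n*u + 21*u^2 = (n - 7*u)*(n - 3*u)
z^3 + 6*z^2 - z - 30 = (z - 2)*(z + 3)*(z + 5)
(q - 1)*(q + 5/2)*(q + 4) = q^3 + 11*q^2/2 + 7*q/2 - 10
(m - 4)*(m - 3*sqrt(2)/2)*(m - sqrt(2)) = m^3 - 4*m^2 - 5*sqrt(2)*m^2/2 + 3*m + 10*sqrt(2)*m - 12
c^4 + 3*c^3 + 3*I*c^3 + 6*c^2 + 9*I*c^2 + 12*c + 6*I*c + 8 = (c + 1)*(c + 2)*(c - I)*(c + 4*I)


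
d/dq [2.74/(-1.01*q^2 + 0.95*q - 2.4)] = (5.5348*q - 2.603)/(1.01*q^2 - 0.95*q + 2.4)^2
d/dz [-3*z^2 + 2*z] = 2 - 6*z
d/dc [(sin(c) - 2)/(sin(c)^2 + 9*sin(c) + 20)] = (4*sin(c) + cos(c)^2 + 37)*cos(c)/(sin(c)^2 + 9*sin(c) + 20)^2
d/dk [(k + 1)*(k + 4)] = 2*k + 5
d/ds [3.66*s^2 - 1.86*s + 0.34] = 7.32*s - 1.86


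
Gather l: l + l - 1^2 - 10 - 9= 2*l - 20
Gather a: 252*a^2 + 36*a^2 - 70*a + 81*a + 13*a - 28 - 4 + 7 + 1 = 288*a^2 + 24*a - 24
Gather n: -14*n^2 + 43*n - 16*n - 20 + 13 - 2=-14*n^2 + 27*n - 9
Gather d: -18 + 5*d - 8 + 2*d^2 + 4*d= 2*d^2 + 9*d - 26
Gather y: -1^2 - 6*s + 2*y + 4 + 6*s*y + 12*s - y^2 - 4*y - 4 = 6*s - y^2 + y*(6*s - 2) - 1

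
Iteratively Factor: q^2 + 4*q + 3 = (q + 3)*(q + 1)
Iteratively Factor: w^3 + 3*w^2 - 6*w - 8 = (w - 2)*(w^2 + 5*w + 4) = (w - 2)*(w + 4)*(w + 1)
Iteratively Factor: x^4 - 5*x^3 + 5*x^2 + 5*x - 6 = (x - 1)*(x^3 - 4*x^2 + x + 6) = (x - 1)*(x + 1)*(x^2 - 5*x + 6) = (x - 2)*(x - 1)*(x + 1)*(x - 3)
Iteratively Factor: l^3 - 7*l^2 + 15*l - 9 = (l - 3)*(l^2 - 4*l + 3) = (l - 3)*(l - 1)*(l - 3)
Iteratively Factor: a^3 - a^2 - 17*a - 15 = (a + 3)*(a^2 - 4*a - 5) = (a - 5)*(a + 3)*(a + 1)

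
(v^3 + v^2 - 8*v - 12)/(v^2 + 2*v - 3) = (v^3 + v^2 - 8*v - 12)/(v^2 + 2*v - 3)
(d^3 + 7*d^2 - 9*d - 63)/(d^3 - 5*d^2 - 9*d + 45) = (d + 7)/(d - 5)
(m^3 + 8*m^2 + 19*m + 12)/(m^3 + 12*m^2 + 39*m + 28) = (m + 3)/(m + 7)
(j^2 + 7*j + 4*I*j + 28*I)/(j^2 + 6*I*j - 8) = (j + 7)/(j + 2*I)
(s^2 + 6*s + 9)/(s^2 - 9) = (s + 3)/(s - 3)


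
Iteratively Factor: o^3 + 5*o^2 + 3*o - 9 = (o - 1)*(o^2 + 6*o + 9) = (o - 1)*(o + 3)*(o + 3)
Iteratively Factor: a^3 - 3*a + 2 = (a + 2)*(a^2 - 2*a + 1) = (a - 1)*(a + 2)*(a - 1)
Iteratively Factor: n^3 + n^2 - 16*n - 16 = (n - 4)*(n^2 + 5*n + 4) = (n - 4)*(n + 1)*(n + 4)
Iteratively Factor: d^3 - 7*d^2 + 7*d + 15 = (d - 5)*(d^2 - 2*d - 3) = (d - 5)*(d - 3)*(d + 1)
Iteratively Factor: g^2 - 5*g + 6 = (g - 3)*(g - 2)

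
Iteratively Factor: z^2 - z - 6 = (z - 3)*(z + 2)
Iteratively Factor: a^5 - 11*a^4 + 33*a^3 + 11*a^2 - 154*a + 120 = (a - 4)*(a^4 - 7*a^3 + 5*a^2 + 31*a - 30) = (a - 5)*(a - 4)*(a^3 - 2*a^2 - 5*a + 6) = (a - 5)*(a - 4)*(a + 2)*(a^2 - 4*a + 3) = (a - 5)*(a - 4)*(a - 1)*(a + 2)*(a - 3)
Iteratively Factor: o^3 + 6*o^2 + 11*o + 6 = (o + 3)*(o^2 + 3*o + 2) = (o + 1)*(o + 3)*(o + 2)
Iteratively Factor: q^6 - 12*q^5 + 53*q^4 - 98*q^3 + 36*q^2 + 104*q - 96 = (q - 2)*(q^5 - 10*q^4 + 33*q^3 - 32*q^2 - 28*q + 48) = (q - 3)*(q - 2)*(q^4 - 7*q^3 + 12*q^2 + 4*q - 16) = (q - 3)*(q - 2)^2*(q^3 - 5*q^2 + 2*q + 8) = (q - 3)*(q - 2)^2*(q + 1)*(q^2 - 6*q + 8) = (q - 3)*(q - 2)^3*(q + 1)*(q - 4)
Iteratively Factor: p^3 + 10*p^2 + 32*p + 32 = (p + 4)*(p^2 + 6*p + 8) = (p + 2)*(p + 4)*(p + 4)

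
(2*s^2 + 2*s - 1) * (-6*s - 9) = -12*s^3 - 30*s^2 - 12*s + 9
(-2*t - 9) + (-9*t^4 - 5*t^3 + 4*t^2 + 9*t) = -9*t^4 - 5*t^3 + 4*t^2 + 7*t - 9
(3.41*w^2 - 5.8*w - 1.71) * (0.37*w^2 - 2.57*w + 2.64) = 1.2617*w^4 - 10.9097*w^3 + 23.2757*w^2 - 10.9173*w - 4.5144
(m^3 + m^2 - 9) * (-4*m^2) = -4*m^5 - 4*m^4 + 36*m^2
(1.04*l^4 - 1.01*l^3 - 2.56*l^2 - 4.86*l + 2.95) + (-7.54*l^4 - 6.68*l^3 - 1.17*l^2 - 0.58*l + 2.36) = -6.5*l^4 - 7.69*l^3 - 3.73*l^2 - 5.44*l + 5.31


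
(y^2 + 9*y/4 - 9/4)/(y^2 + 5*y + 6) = (y - 3/4)/(y + 2)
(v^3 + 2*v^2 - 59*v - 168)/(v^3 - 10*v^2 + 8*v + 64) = (v^2 + 10*v + 21)/(v^2 - 2*v - 8)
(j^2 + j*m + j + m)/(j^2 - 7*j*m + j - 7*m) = (j + m)/(j - 7*m)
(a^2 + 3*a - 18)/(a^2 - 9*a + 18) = (a + 6)/(a - 6)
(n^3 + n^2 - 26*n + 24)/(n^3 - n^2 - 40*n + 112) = (n^2 + 5*n - 6)/(n^2 + 3*n - 28)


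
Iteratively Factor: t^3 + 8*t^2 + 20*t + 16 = (t + 4)*(t^2 + 4*t + 4) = (t + 2)*(t + 4)*(t + 2)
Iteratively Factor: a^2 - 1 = (a - 1)*(a + 1)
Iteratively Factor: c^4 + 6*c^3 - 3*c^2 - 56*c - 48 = (c + 4)*(c^3 + 2*c^2 - 11*c - 12) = (c + 1)*(c + 4)*(c^2 + c - 12) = (c - 3)*(c + 1)*(c + 4)*(c + 4)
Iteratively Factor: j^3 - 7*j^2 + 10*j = (j)*(j^2 - 7*j + 10) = j*(j - 2)*(j - 5)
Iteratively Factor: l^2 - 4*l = (l - 4)*(l)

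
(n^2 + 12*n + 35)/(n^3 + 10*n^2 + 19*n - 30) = (n + 7)/(n^2 + 5*n - 6)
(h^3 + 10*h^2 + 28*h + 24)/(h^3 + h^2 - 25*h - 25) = (h^3 + 10*h^2 + 28*h + 24)/(h^3 + h^2 - 25*h - 25)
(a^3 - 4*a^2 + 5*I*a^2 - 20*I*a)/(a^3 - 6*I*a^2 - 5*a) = (a^2 + a*(-4 + 5*I) - 20*I)/(a^2 - 6*I*a - 5)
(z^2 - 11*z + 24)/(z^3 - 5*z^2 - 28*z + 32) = (z - 3)/(z^2 + 3*z - 4)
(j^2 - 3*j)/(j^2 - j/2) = 2*(j - 3)/(2*j - 1)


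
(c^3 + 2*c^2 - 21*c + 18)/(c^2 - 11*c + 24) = (c^2 + 5*c - 6)/(c - 8)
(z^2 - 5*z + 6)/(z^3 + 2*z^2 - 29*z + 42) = 1/(z + 7)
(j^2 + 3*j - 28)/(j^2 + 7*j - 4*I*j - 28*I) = (j - 4)/(j - 4*I)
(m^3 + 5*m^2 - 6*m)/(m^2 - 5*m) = (m^2 + 5*m - 6)/(m - 5)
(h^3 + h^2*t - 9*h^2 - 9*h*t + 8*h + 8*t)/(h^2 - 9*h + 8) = h + t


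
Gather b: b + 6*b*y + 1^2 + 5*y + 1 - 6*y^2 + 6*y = b*(6*y + 1) - 6*y^2 + 11*y + 2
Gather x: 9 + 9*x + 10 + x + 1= 10*x + 20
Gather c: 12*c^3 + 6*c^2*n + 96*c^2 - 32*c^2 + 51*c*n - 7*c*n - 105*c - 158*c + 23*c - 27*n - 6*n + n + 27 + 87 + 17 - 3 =12*c^3 + c^2*(6*n + 64) + c*(44*n - 240) - 32*n + 128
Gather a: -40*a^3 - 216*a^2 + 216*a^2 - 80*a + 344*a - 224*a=-40*a^3 + 40*a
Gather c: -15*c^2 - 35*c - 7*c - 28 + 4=-15*c^2 - 42*c - 24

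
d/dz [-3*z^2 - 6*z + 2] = -6*z - 6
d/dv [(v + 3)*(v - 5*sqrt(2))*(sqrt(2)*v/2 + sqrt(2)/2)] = 3*sqrt(2)*v^2/2 - 10*v + 4*sqrt(2)*v - 20 + 3*sqrt(2)/2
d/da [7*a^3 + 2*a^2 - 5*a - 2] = 21*a^2 + 4*a - 5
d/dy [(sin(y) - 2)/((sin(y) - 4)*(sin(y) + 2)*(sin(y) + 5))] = (-2*sin(y)^3 + 3*sin(y)^2 + 12*sin(y) - 76)*cos(y)/((sin(y) - 4)^2*(sin(y) + 2)^2*(sin(y) + 5)^2)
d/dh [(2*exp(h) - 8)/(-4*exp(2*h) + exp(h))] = 8*(exp(2*h) - 8*exp(h) + 1)*exp(-h)/(16*exp(2*h) - 8*exp(h) + 1)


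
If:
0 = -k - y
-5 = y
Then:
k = 5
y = -5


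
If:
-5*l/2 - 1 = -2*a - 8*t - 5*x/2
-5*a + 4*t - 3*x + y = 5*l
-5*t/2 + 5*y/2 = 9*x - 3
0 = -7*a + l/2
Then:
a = -77*y/13983 - 78/4661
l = -1078*y/13983 - 1092/4661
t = -559*y/4661 - 246/4661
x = 1450*y/4661 + 1622/4661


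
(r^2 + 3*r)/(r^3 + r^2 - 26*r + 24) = r*(r + 3)/(r^3 + r^2 - 26*r + 24)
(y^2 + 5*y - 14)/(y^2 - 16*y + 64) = (y^2 + 5*y - 14)/(y^2 - 16*y + 64)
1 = 1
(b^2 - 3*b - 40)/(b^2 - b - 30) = (b - 8)/(b - 6)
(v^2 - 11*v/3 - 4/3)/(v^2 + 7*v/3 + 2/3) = (v - 4)/(v + 2)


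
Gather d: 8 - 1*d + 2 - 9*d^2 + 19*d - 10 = -9*d^2 + 18*d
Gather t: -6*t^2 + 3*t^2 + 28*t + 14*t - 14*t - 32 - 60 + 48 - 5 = -3*t^2 + 28*t - 49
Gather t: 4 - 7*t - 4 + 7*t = 0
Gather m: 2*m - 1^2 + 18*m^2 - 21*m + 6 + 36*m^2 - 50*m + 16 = 54*m^2 - 69*m + 21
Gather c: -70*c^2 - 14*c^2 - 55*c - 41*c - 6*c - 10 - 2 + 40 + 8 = -84*c^2 - 102*c + 36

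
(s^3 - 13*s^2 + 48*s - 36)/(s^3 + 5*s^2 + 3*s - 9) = (s^2 - 12*s + 36)/(s^2 + 6*s + 9)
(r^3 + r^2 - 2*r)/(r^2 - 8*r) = (r^2 + r - 2)/(r - 8)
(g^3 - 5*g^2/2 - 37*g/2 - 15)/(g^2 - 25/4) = 2*(g^2 - 5*g - 6)/(2*g - 5)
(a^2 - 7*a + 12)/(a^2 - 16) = (a - 3)/(a + 4)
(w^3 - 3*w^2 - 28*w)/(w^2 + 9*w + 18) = w*(w^2 - 3*w - 28)/(w^2 + 9*w + 18)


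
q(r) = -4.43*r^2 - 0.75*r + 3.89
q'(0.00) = -0.75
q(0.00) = 3.89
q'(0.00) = -0.75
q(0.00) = 3.89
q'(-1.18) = 9.70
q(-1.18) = -1.39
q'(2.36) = -21.66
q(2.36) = -22.55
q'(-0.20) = 1.02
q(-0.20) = 3.86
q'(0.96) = -9.26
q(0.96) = -0.91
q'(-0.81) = 6.43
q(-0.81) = 1.59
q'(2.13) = -19.62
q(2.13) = -17.81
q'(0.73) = -7.22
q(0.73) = 0.98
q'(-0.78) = 6.16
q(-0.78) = 1.78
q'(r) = -8.86*r - 0.75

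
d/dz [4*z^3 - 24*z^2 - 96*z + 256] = 12*z^2 - 48*z - 96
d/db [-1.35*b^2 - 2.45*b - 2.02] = -2.7*b - 2.45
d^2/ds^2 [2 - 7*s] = 0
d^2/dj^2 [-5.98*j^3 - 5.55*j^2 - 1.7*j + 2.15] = -35.88*j - 11.1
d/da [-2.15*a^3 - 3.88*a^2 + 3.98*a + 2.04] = -6.45*a^2 - 7.76*a + 3.98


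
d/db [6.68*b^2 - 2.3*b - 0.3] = 13.36*b - 2.3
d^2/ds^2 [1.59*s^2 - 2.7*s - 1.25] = 3.18000000000000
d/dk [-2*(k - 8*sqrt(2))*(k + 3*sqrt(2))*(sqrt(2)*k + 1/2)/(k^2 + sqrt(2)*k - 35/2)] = 2*(-4*sqrt(2)*k^4 - 16*k^3 + 46*sqrt(2)*k^2 - 1522*k - 3631*sqrt(2))/(4*k^4 + 8*sqrt(2)*k^3 - 132*k^2 - 140*sqrt(2)*k + 1225)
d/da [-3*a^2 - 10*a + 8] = -6*a - 10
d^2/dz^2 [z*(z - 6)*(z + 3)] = 6*z - 6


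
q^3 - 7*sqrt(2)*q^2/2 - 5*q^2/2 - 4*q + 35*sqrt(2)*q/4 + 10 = (q - 5/2)*(q - 4*sqrt(2))*(q + sqrt(2)/2)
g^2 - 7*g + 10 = (g - 5)*(g - 2)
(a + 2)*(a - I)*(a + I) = a^3 + 2*a^2 + a + 2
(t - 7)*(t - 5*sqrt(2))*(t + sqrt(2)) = t^3 - 7*t^2 - 4*sqrt(2)*t^2 - 10*t + 28*sqrt(2)*t + 70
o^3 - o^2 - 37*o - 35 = (o - 7)*(o + 1)*(o + 5)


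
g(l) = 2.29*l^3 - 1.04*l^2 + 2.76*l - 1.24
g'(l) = 6.87*l^2 - 2.08*l + 2.76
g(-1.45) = -14.41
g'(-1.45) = 20.22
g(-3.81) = -153.50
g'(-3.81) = 110.41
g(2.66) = 41.84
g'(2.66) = 45.84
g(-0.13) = -1.62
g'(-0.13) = 3.15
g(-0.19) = -1.82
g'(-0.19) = 3.40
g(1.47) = 7.84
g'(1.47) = 14.55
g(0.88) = 1.94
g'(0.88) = 6.25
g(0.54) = 0.31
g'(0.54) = 3.64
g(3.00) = 59.51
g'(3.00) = 58.35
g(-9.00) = -1779.73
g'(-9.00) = 577.95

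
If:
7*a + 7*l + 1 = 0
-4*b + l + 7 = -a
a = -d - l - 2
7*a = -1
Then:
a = -1/7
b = 12/7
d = -13/7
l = 0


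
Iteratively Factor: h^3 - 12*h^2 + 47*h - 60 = (h - 4)*(h^2 - 8*h + 15) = (h - 5)*(h - 4)*(h - 3)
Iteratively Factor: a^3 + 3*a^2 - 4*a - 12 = (a + 3)*(a^2 - 4) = (a + 2)*(a + 3)*(a - 2)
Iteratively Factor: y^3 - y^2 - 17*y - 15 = (y + 3)*(y^2 - 4*y - 5) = (y - 5)*(y + 3)*(y + 1)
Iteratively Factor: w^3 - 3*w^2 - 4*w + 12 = (w - 3)*(w^2 - 4) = (w - 3)*(w + 2)*(w - 2)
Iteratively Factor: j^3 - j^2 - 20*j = (j - 5)*(j^2 + 4*j) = (j - 5)*(j + 4)*(j)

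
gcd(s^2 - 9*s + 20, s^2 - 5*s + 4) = s - 4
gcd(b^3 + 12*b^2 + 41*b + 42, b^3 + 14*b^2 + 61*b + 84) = b^2 + 10*b + 21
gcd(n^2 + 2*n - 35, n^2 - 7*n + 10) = n - 5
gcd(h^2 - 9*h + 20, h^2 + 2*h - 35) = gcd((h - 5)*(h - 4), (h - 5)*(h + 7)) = h - 5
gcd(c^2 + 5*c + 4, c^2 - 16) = c + 4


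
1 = 1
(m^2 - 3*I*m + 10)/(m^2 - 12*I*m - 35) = (m + 2*I)/(m - 7*I)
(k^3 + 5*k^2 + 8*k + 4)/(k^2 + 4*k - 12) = (k^3 + 5*k^2 + 8*k + 4)/(k^2 + 4*k - 12)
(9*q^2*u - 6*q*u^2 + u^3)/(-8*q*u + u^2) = (-9*q^2 + 6*q*u - u^2)/(8*q - u)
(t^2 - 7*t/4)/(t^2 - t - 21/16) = 4*t/(4*t + 3)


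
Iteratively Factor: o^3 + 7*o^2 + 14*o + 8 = (o + 4)*(o^2 + 3*o + 2) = (o + 2)*(o + 4)*(o + 1)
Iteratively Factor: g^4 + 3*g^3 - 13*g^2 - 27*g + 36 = (g - 3)*(g^3 + 6*g^2 + 5*g - 12) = (g - 3)*(g - 1)*(g^2 + 7*g + 12) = (g - 3)*(g - 1)*(g + 4)*(g + 3)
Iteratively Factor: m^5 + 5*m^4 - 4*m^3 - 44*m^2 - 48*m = (m + 4)*(m^4 + m^3 - 8*m^2 - 12*m) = m*(m + 4)*(m^3 + m^2 - 8*m - 12) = m*(m + 2)*(m + 4)*(m^2 - m - 6) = m*(m + 2)^2*(m + 4)*(m - 3)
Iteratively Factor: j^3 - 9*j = (j + 3)*(j^2 - 3*j) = (j - 3)*(j + 3)*(j)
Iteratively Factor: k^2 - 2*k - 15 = (k + 3)*(k - 5)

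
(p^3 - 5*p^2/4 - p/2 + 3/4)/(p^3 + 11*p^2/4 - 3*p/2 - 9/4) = (p - 1)/(p + 3)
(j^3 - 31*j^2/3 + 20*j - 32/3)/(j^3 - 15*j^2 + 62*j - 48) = (j - 4/3)/(j - 6)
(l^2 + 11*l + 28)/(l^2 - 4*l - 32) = (l + 7)/(l - 8)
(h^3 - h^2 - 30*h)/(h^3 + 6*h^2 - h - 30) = h*(h - 6)/(h^2 + h - 6)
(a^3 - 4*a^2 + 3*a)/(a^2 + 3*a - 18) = a*(a - 1)/(a + 6)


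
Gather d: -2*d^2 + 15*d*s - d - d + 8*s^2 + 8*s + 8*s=-2*d^2 + d*(15*s - 2) + 8*s^2 + 16*s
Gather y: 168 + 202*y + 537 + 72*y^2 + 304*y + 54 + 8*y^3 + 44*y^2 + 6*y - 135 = 8*y^3 + 116*y^2 + 512*y + 624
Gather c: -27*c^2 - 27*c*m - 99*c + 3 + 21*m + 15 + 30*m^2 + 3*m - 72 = -27*c^2 + c*(-27*m - 99) + 30*m^2 + 24*m - 54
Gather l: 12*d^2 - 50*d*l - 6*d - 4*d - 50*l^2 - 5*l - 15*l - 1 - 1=12*d^2 - 10*d - 50*l^2 + l*(-50*d - 20) - 2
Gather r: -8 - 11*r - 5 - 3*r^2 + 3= -3*r^2 - 11*r - 10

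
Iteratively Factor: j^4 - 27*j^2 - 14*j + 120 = (j - 2)*(j^3 + 2*j^2 - 23*j - 60) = (j - 2)*(j + 3)*(j^2 - j - 20) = (j - 5)*(j - 2)*(j + 3)*(j + 4)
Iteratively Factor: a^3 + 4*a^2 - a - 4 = (a + 4)*(a^2 - 1) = (a + 1)*(a + 4)*(a - 1)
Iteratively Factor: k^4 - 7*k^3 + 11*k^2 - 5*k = (k)*(k^3 - 7*k^2 + 11*k - 5) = k*(k - 1)*(k^2 - 6*k + 5) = k*(k - 5)*(k - 1)*(k - 1)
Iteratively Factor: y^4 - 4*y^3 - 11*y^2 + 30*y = (y - 2)*(y^3 - 2*y^2 - 15*y) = (y - 2)*(y + 3)*(y^2 - 5*y) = (y - 5)*(y - 2)*(y + 3)*(y)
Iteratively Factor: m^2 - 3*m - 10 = (m + 2)*(m - 5)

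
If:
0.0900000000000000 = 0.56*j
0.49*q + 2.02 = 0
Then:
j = 0.16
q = -4.12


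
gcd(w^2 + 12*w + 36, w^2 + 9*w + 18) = w + 6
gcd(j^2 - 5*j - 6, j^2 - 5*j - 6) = j^2 - 5*j - 6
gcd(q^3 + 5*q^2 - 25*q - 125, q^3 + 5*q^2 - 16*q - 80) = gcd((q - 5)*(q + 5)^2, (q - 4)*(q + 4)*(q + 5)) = q + 5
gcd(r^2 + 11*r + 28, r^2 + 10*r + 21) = r + 7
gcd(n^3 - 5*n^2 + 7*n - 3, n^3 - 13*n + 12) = n^2 - 4*n + 3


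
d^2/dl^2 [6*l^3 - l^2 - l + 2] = 36*l - 2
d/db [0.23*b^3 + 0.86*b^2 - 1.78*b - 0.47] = 0.69*b^2 + 1.72*b - 1.78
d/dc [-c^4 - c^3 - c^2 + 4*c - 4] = -4*c^3 - 3*c^2 - 2*c + 4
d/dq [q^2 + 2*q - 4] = 2*q + 2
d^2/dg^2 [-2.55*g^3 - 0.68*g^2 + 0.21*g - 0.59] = -15.3*g - 1.36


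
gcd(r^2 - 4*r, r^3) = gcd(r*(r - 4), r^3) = r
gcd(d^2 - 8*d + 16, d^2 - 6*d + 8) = d - 4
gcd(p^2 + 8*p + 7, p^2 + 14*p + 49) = p + 7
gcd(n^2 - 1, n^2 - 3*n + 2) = n - 1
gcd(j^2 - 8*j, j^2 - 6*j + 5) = 1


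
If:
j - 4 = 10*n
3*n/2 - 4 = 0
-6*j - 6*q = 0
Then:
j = 92/3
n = 8/3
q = -92/3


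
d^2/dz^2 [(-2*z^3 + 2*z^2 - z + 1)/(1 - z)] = 4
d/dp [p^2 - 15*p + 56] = 2*p - 15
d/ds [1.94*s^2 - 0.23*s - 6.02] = 3.88*s - 0.23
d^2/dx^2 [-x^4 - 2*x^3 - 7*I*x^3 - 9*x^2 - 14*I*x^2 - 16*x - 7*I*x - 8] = -12*x^2 - x*(12 + 42*I) - 18 - 28*I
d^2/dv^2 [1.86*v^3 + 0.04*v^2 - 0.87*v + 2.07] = 11.16*v + 0.08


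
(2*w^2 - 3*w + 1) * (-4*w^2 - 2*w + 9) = -8*w^4 + 8*w^3 + 20*w^2 - 29*w + 9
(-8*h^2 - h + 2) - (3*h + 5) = -8*h^2 - 4*h - 3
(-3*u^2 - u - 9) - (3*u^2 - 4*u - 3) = -6*u^2 + 3*u - 6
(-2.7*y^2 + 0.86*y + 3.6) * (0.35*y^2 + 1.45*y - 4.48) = -0.945*y^4 - 3.614*y^3 + 14.603*y^2 + 1.3672*y - 16.128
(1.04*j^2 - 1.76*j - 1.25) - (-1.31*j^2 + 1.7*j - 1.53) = 2.35*j^2 - 3.46*j + 0.28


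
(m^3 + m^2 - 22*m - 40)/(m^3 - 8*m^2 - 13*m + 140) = (m + 2)/(m - 7)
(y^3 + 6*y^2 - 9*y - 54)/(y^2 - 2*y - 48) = (y^2 - 9)/(y - 8)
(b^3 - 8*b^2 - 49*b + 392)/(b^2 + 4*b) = (b^3 - 8*b^2 - 49*b + 392)/(b*(b + 4))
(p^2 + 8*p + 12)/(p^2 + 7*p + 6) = (p + 2)/(p + 1)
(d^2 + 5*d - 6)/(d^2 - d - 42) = (d - 1)/(d - 7)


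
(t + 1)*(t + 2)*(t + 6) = t^3 + 9*t^2 + 20*t + 12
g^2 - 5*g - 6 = (g - 6)*(g + 1)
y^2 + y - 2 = (y - 1)*(y + 2)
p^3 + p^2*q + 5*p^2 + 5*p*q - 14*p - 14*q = (p - 2)*(p + 7)*(p + q)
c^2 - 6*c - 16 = (c - 8)*(c + 2)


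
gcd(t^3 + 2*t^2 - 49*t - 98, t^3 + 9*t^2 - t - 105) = t + 7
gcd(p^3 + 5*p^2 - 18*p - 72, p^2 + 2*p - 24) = p^2 + 2*p - 24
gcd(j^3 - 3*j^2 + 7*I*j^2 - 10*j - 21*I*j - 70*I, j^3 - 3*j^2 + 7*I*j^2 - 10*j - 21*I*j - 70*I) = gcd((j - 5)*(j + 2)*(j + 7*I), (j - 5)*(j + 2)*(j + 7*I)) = j^3 + j^2*(-3 + 7*I) + j*(-10 - 21*I) - 70*I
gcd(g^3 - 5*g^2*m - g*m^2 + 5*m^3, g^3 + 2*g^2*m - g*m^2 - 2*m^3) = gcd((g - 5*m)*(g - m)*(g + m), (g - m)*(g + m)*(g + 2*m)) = g^2 - m^2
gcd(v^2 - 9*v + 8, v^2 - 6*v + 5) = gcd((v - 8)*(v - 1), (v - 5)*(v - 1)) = v - 1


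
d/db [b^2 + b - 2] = 2*b + 1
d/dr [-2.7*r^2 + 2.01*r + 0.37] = 2.01 - 5.4*r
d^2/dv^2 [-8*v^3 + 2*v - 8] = -48*v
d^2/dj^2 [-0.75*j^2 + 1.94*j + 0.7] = -1.50000000000000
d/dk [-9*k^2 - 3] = -18*k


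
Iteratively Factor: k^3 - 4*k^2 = (k - 4)*(k^2) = k*(k - 4)*(k)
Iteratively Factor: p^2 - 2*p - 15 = (p - 5)*(p + 3)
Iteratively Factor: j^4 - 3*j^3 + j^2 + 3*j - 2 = (j + 1)*(j^3 - 4*j^2 + 5*j - 2) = (j - 1)*(j + 1)*(j^2 - 3*j + 2) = (j - 2)*(j - 1)*(j + 1)*(j - 1)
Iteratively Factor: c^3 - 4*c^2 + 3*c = (c - 3)*(c^2 - c) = (c - 3)*(c - 1)*(c)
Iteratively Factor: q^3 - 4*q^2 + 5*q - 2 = (q - 1)*(q^2 - 3*q + 2) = (q - 2)*(q - 1)*(q - 1)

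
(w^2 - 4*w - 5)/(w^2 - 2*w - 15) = (w + 1)/(w + 3)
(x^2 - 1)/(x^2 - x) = (x + 1)/x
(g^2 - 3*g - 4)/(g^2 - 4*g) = (g + 1)/g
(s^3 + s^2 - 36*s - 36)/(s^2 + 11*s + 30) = (s^2 - 5*s - 6)/(s + 5)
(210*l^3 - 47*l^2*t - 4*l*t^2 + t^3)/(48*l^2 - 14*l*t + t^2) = (-35*l^2 + 2*l*t + t^2)/(-8*l + t)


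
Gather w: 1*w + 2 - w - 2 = 0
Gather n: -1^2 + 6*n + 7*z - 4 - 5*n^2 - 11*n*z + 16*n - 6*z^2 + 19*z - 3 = -5*n^2 + n*(22 - 11*z) - 6*z^2 + 26*z - 8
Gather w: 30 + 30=60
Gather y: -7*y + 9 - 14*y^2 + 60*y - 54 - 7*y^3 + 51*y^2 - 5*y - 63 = -7*y^3 + 37*y^2 + 48*y - 108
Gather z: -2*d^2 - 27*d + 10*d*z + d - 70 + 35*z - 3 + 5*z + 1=-2*d^2 - 26*d + z*(10*d + 40) - 72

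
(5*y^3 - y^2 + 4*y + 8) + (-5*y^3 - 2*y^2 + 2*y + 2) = -3*y^2 + 6*y + 10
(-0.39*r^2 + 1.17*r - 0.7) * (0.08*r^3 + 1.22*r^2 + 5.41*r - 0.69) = -0.0312*r^5 - 0.3822*r^4 - 0.7385*r^3 + 5.7448*r^2 - 4.5943*r + 0.483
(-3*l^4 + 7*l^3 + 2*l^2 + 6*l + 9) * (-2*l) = 6*l^5 - 14*l^4 - 4*l^3 - 12*l^2 - 18*l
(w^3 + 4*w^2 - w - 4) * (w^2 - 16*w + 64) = w^5 - 12*w^4 - w^3 + 268*w^2 - 256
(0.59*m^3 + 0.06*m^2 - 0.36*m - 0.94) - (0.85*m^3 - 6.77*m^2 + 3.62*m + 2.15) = -0.26*m^3 + 6.83*m^2 - 3.98*m - 3.09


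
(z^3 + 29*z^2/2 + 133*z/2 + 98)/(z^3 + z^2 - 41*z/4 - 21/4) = 2*(z^2 + 11*z + 28)/(2*z^2 - 5*z - 3)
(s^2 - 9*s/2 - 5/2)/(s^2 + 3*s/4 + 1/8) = 4*(s - 5)/(4*s + 1)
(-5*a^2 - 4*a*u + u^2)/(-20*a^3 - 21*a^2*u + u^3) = 1/(4*a + u)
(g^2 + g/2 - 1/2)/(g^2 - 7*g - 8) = (g - 1/2)/(g - 8)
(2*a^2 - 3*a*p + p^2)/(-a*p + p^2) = (-2*a + p)/p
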